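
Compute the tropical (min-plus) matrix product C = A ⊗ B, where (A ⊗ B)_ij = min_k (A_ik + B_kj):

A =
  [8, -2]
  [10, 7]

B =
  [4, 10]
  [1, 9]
A ⊗ B =
  [-1, 7]
  [8, 16]

Apply the min-plus product entry-by-entry:
  C[0][0] = min over k of (A[0][0] + B[0][0] = 8 + 4 = 12, A[0][1] + B[1][0] = -2 + 1 = -1) = -1 (attained at k = 1)
  C[0][1] = min over k of (A[0][0] + B[0][1] = 8 + 10 = 18, A[0][1] + B[1][1] = -2 + 9 = 7) = 7 (attained at k = 1)
  C[1][0] = min over k of (A[1][0] + B[0][0] = 10 + 4 = 14, A[1][1] + B[1][0] = 7 + 1 = 8) = 8 (attained at k = 1)
  C[1][1] = min over k of (A[1][0] + B[0][1] = 10 + 10 = 20, A[1][1] + B[1][1] = 7 + 9 = 16) = 16 (attained at k = 1)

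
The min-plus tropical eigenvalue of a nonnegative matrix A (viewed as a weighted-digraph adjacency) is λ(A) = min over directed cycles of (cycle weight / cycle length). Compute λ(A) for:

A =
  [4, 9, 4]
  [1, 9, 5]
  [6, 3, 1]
λ(A) = 1

Enumerate directed cycles and compute their means (weight / length). Sample:
  cycle 0 → 0: weight = 4, length = 1, mean = 4/1 ≈ 4.000
  cycle 1 → 1: weight = 9, length = 1, mean = 9/1 ≈ 9.000
  cycle 2 → 2: weight = 1, length = 1, mean = 1/1 ≈ 1.000
  cycle 0 → 1 → 0: weight = 10, length = 2, mean = 10/2 ≈ 5.000
  cycle 0 → 2 → 0: weight = 10, length = 2, mean = 10/2 ≈ 5.000
  cycle 1 → 0 → 1: weight = 10, length = 2, mean = 10/2 ≈ 5.000
Minimum mean = 1.000, attained e.g. along the cycle 2 → 2 with weight 1 and length 1. So λ(A) = 1/1 = 1.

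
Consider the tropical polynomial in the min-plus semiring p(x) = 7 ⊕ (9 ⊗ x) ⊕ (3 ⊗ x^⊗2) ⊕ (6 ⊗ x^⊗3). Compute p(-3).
p(-3) = -3

A tropical monomial a ⊗ x^⊗i evaluates to a + i · x. Evaluating each term at x = -3:
  Term 0 contributes 7 + 0 · -3 = 7
  Term 1 contributes 9 + 1 · -3 = 6
  Term 2 contributes 3 + 2 · -3 = -3
  Term 3 contributes 6 + 3 · -3 = -3
p(-3) = ⊕ of these = min[7, 6, -3, -3] = -3.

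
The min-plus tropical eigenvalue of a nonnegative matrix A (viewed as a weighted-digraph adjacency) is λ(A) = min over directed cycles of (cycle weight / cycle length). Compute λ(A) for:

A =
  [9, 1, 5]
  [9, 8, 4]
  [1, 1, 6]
λ(A) = 2

Enumerate directed cycles and compute their means (weight / length). Sample:
  cycle 0 → 0: weight = 9, length = 1, mean = 9/1 ≈ 9.000
  cycle 1 → 1: weight = 8, length = 1, mean = 8/1 ≈ 8.000
  cycle 2 → 2: weight = 6, length = 1, mean = 6/1 ≈ 6.000
  cycle 0 → 1 → 0: weight = 10, length = 2, mean = 10/2 ≈ 5.000
  cycle 0 → 2 → 0: weight = 6, length = 2, mean = 6/2 ≈ 3.000
  cycle 1 → 0 → 1: weight = 10, length = 2, mean = 10/2 ≈ 5.000
Minimum mean = 2.000, attained e.g. along the cycle 0 → 1 → 2 → 0 with weight 6 and length 3. So λ(A) = 6/3 = 2.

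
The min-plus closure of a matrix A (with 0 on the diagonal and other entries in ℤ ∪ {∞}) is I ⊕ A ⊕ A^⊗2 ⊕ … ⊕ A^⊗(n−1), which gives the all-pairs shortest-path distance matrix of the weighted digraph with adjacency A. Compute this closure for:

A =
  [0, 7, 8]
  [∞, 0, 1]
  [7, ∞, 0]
Closure =
  [0, 7, 8]
  [8, 0, 1]
  [7, 14, 0]

This is the Floyd-Warshall all-pairs shortest-path computation. For each intermediate vertex k = 0, 1, …, 2, update dist[i][j] ← min(dist[i][j], dist[i][k] + dist[k][j]). The final matrix gives, for each (i, j), the minimum total weight of any directed path from i to j (possibly empty when i = j).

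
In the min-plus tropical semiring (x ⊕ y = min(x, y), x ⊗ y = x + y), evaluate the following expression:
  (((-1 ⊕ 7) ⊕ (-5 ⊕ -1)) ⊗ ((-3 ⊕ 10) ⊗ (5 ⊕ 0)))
(((-1 ⊕ 7) ⊕ (-5 ⊕ -1)) ⊗ ((-3 ⊕ 10) ⊗ (5 ⊕ 0))) = -8

Expand innermost to outermost. Recall ⊕ takes the minimum of its arguments and ⊗ takes their sum. Working out the expression (((-1 ⊕ 7) ⊕ (-5 ⊕ -1)) ⊗ ((-3 ⊕ 10) ⊗ (5 ⊕ 0))) gives -8.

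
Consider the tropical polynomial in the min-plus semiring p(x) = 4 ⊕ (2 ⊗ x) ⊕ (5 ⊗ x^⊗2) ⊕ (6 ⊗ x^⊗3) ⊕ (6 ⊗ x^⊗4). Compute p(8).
p(8) = 4

A tropical monomial a ⊗ x^⊗i evaluates to a + i · x. Evaluating each term at x = 8:
  Term 0 contributes 4 + 0 · 8 = 4
  Term 1 contributes 2 + 1 · 8 = 10
  Term 2 contributes 5 + 2 · 8 = 21
  Term 3 contributes 6 + 3 · 8 = 30
  Term 4 contributes 6 + 4 · 8 = 38
p(8) = ⊕ of these = min[4, 10, 21, 30, 38] = 4.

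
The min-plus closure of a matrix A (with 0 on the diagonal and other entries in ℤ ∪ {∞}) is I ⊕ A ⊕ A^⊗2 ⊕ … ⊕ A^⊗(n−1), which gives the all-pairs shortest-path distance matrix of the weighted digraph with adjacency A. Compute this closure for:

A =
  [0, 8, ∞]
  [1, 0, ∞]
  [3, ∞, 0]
Closure =
  [0, 8, ∞]
  [1, 0, ∞]
  [3, 11, 0]

This is the Floyd-Warshall all-pairs shortest-path computation. For each intermediate vertex k = 0, 1, …, 2, update dist[i][j] ← min(dist[i][j], dist[i][k] + dist[k][j]). The final matrix gives, for each (i, j), the minimum total weight of any directed path from i to j (possibly empty when i = j).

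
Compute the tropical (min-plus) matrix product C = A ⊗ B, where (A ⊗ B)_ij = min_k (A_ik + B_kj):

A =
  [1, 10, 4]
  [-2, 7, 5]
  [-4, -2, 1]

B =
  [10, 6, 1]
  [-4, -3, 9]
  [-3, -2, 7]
A ⊗ B =
  [1, 2, 2]
  [2, 3, -1]
  [-6, -5, -3]

Apply the min-plus product entry-by-entry:
  C[0][0] = min over k of (A[0][0] + B[0][0] = 1 + 10 = 11, A[0][1] + B[1][0] = 10 + -4 = 6, A[0][2] + B[2][0] = 4 + -3 = 1) = 1 (attained at k = 2)
  C[0][1] = min over k of (A[0][0] + B[0][1] = 1 + 6 = 7, A[0][1] + B[1][1] = 10 + -3 = 7, A[0][2] + B[2][1] = 4 + -2 = 2) = 2 (attained at k = 2)
  C[0][2] = min over k of (A[0][0] + B[0][2] = 1 + 1 = 2, A[0][1] + B[1][2] = 10 + 9 = 19, A[0][2] + B[2][2] = 4 + 7 = 11) = 2 (attained at k = 0)
  C[1][0] = min over k of (A[1][0] + B[0][0] = -2 + 10 = 8, A[1][1] + B[1][0] = 7 + -4 = 3, A[1][2] + B[2][0] = 5 + -3 = 2) = 2 (attained at k = 2)
  C[1][1] = min over k of (A[1][0] + B[0][1] = -2 + 6 = 4, A[1][1] + B[1][1] = 7 + -3 = 4, A[1][2] + B[2][1] = 5 + -2 = 3) = 3 (attained at k = 2)
  C[1][2] = min over k of (A[1][0] + B[0][2] = -2 + 1 = -1, A[1][1] + B[1][2] = 7 + 9 = 16, A[1][2] + B[2][2] = 5 + 7 = 12) = -1 (attained at k = 0)
  C[2][0] = min over k of (A[2][0] + B[0][0] = -4 + 10 = 6, A[2][1] + B[1][0] = -2 + -4 = -6, A[2][2] + B[2][0] = 1 + -3 = -2) = -6 (attained at k = 1)
  C[2][1] = min over k of (A[2][0] + B[0][1] = -4 + 6 = 2, A[2][1] + B[1][1] = -2 + -3 = -5, A[2][2] + B[2][1] = 1 + -2 = -1) = -5 (attained at k = 1)
  C[2][2] = min over k of (A[2][0] + B[0][2] = -4 + 1 = -3, A[2][1] + B[1][2] = -2 + 9 = 7, A[2][2] + B[2][2] = 1 + 7 = 8) = -3 (attained at k = 0)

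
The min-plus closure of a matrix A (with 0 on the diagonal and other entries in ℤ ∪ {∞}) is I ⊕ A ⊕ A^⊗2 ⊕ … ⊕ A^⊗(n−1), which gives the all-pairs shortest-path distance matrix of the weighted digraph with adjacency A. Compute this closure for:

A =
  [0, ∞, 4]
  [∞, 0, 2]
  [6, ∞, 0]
Closure =
  [0, ∞, 4]
  [8, 0, 2]
  [6, ∞, 0]

This is the Floyd-Warshall all-pairs shortest-path computation. For each intermediate vertex k = 0, 1, …, 2, update dist[i][j] ← min(dist[i][j], dist[i][k] + dist[k][j]). The final matrix gives, for each (i, j), the minimum total weight of any directed path from i to j (possibly empty when i = j).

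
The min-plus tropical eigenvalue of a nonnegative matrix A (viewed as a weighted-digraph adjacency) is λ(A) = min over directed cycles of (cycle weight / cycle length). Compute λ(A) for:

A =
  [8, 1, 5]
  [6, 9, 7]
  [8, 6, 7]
λ(A) = 7/2

Enumerate directed cycles and compute their means (weight / length). Sample:
  cycle 0 → 0: weight = 8, length = 1, mean = 8/1 ≈ 8.000
  cycle 1 → 1: weight = 9, length = 1, mean = 9/1 ≈ 9.000
  cycle 2 → 2: weight = 7, length = 1, mean = 7/1 ≈ 7.000
  cycle 0 → 1 → 0: weight = 7, length = 2, mean = 7/2 ≈ 3.500
  cycle 0 → 2 → 0: weight = 13, length = 2, mean = 13/2 ≈ 6.500
  cycle 1 → 0 → 1: weight = 7, length = 2, mean = 7/2 ≈ 3.500
Minimum mean = 3.500, attained e.g. along the cycle 0 → 1 → 0 with weight 7 and length 2. So λ(A) = 7/2 = 7/2.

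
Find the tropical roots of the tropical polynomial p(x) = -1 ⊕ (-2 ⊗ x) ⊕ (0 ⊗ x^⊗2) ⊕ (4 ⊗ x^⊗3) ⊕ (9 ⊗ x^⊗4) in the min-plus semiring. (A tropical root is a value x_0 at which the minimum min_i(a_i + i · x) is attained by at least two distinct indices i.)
Roots: {-5, -4, -2, 1}

Each tropical root is a break point of the lower envelope of the lines y = a_i + i · x (there are 5 lines, with slopes 0, 1, ..., 4). Only the lines that attain the minimum somewhere contribute to roots; other lines are dominated. Here the surviving (envelope) indices are i = 4, i = 3, i = 2, i = 1, i = 0.
Intersections between consecutive envelope lines give the roots: for adjacent envelope indices i < j the intersection is x = (a_i − a_j) / (j − i). Reading off the sorted break points: {-5, -4, -2, 1}.
Verification: at each break x_0, at least two indices attain the minimum of min_i(a_i + i · x_0).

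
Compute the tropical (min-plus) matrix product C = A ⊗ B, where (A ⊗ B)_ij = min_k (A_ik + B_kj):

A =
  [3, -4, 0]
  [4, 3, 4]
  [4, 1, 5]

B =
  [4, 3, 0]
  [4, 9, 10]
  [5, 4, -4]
A ⊗ B =
  [0, 4, -4]
  [7, 7, 0]
  [5, 7, 1]

Apply the min-plus product entry-by-entry:
  C[0][0] = min over k of (A[0][0] + B[0][0] = 3 + 4 = 7, A[0][1] + B[1][0] = -4 + 4 = 0, A[0][2] + B[2][0] = 0 + 5 = 5) = 0 (attained at k = 1)
  C[0][1] = min over k of (A[0][0] + B[0][1] = 3 + 3 = 6, A[0][1] + B[1][1] = -4 + 9 = 5, A[0][2] + B[2][1] = 0 + 4 = 4) = 4 (attained at k = 2)
  C[0][2] = min over k of (A[0][0] + B[0][2] = 3 + 0 = 3, A[0][1] + B[1][2] = -4 + 10 = 6, A[0][2] + B[2][2] = 0 + -4 = -4) = -4 (attained at k = 2)
  C[1][0] = min over k of (A[1][0] + B[0][0] = 4 + 4 = 8, A[1][1] + B[1][0] = 3 + 4 = 7, A[1][2] + B[2][0] = 4 + 5 = 9) = 7 (attained at k = 1)
  C[1][1] = min over k of (A[1][0] + B[0][1] = 4 + 3 = 7, A[1][1] + B[1][1] = 3 + 9 = 12, A[1][2] + B[2][1] = 4 + 4 = 8) = 7 (attained at k = 0)
  C[1][2] = min over k of (A[1][0] + B[0][2] = 4 + 0 = 4, A[1][1] + B[1][2] = 3 + 10 = 13, A[1][2] + B[2][2] = 4 + -4 = 0) = 0 (attained at k = 2)
  C[2][0] = min over k of (A[2][0] + B[0][0] = 4 + 4 = 8, A[2][1] + B[1][0] = 1 + 4 = 5, A[2][2] + B[2][0] = 5 + 5 = 10) = 5 (attained at k = 1)
  C[2][1] = min over k of (A[2][0] + B[0][1] = 4 + 3 = 7, A[2][1] + B[1][1] = 1 + 9 = 10, A[2][2] + B[2][1] = 5 + 4 = 9) = 7 (attained at k = 0)
  C[2][2] = min over k of (A[2][0] + B[0][2] = 4 + 0 = 4, A[2][1] + B[1][2] = 1 + 10 = 11, A[2][2] + B[2][2] = 5 + -4 = 1) = 1 (attained at k = 2)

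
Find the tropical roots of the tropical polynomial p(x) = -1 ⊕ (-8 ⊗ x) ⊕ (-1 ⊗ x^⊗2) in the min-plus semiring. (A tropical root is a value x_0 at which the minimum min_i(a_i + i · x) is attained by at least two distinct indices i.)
Roots: {-7, 7}

Each tropical root is a break point of the lower envelope of the lines y = a_i + i · x (there are 3 lines, with slopes 0, 1, ..., 2). Only the lines that attain the minimum somewhere contribute to roots; other lines are dominated. Here the surviving (envelope) indices are i = 2, i = 1, i = 0.
Intersections between consecutive envelope lines give the roots: for adjacent envelope indices i < j the intersection is x = (a_i − a_j) / (j − i). Reading off the sorted break points: {-7, 7}.
Verification: at each break x_0, at least two indices attain the minimum of min_i(a_i + i · x_0).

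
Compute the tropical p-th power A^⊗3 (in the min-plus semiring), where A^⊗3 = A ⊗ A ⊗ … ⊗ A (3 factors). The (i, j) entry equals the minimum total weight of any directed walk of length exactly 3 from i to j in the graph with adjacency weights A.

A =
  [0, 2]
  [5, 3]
A^⊗3 =
  [0, 2]
  [5, 7]

Each entry (A^⊗3)_ij equals the minimum over all length-3 walks i = v_0 → v_1 → … → v_3 = j of Σ_t A[v_t][v_{t+1}]. For example, for (i, j) = (0, 1) we minimise over 4 possible intermediate vertex sequences; the minimum is 2, attained along the walk 0 → 0 → 0 → 1.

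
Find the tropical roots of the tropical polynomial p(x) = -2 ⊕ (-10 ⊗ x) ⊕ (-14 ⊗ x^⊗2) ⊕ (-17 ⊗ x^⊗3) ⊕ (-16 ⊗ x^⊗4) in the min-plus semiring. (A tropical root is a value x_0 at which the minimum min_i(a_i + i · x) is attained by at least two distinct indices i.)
Roots: {-1, 3, 4, 8}

Each tropical root is a break point of the lower envelope of the lines y = a_i + i · x (there are 5 lines, with slopes 0, 1, ..., 4). Only the lines that attain the minimum somewhere contribute to roots; other lines are dominated. Here the surviving (envelope) indices are i = 4, i = 3, i = 2, i = 1, i = 0.
Intersections between consecutive envelope lines give the roots: for adjacent envelope indices i < j the intersection is x = (a_i − a_j) / (j − i). Reading off the sorted break points: {-1, 3, 4, 8}.
Verification: at each break x_0, at least two indices attain the minimum of min_i(a_i + i · x_0).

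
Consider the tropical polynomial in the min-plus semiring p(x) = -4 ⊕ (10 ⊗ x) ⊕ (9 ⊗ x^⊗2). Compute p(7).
p(7) = -4

A tropical monomial a ⊗ x^⊗i evaluates to a + i · x. Evaluating each term at x = 7:
  Term 0 contributes -4 + 0 · 7 = -4
  Term 1 contributes 10 + 1 · 7 = 17
  Term 2 contributes 9 + 2 · 7 = 23
p(7) = ⊕ of these = min[-4, 17, 23] = -4.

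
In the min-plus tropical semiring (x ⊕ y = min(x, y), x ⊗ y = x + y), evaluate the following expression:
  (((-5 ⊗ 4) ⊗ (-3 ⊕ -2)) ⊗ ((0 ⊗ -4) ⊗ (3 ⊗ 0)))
(((-5 ⊗ 4) ⊗ (-3 ⊕ -2)) ⊗ ((0 ⊗ -4) ⊗ (3 ⊗ 0))) = -5

Expand innermost to outermost. Recall ⊕ takes the minimum of its arguments and ⊗ takes their sum. Working out the expression (((-5 ⊗ 4) ⊗ (-3 ⊕ -2)) ⊗ ((0 ⊗ -4) ⊗ (3 ⊗ 0))) gives -5.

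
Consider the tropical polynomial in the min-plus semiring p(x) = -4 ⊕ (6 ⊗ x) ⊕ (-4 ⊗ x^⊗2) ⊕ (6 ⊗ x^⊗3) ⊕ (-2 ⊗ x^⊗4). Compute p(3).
p(3) = -4

A tropical monomial a ⊗ x^⊗i evaluates to a + i · x. Evaluating each term at x = 3:
  Term 0 contributes -4 + 0 · 3 = -4
  Term 1 contributes 6 + 1 · 3 = 9
  Term 2 contributes -4 + 2 · 3 = 2
  Term 3 contributes 6 + 3 · 3 = 15
  Term 4 contributes -2 + 4 · 3 = 10
p(3) = ⊕ of these = min[-4, 9, 2, 15, 10] = -4.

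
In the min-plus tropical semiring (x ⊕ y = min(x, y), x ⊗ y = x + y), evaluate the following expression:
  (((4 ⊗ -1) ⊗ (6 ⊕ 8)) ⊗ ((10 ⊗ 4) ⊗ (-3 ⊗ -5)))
(((4 ⊗ -1) ⊗ (6 ⊕ 8)) ⊗ ((10 ⊗ 4) ⊗ (-3 ⊗ -5))) = 15

Expand innermost to outermost. Recall ⊕ takes the minimum of its arguments and ⊗ takes their sum. Working out the expression (((4 ⊗ -1) ⊗ (6 ⊕ 8)) ⊗ ((10 ⊗ 4) ⊗ (-3 ⊗ -5))) gives 15.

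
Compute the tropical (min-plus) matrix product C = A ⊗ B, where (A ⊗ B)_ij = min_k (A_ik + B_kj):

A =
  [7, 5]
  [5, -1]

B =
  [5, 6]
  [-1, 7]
A ⊗ B =
  [4, 12]
  [-2, 6]

Apply the min-plus product entry-by-entry:
  C[0][0] = min over k of (A[0][0] + B[0][0] = 7 + 5 = 12, A[0][1] + B[1][0] = 5 + -1 = 4) = 4 (attained at k = 1)
  C[0][1] = min over k of (A[0][0] + B[0][1] = 7 + 6 = 13, A[0][1] + B[1][1] = 5 + 7 = 12) = 12 (attained at k = 1)
  C[1][0] = min over k of (A[1][0] + B[0][0] = 5 + 5 = 10, A[1][1] + B[1][0] = -1 + -1 = -2) = -2 (attained at k = 1)
  C[1][1] = min over k of (A[1][0] + B[0][1] = 5 + 6 = 11, A[1][1] + B[1][1] = -1 + 7 = 6) = 6 (attained at k = 1)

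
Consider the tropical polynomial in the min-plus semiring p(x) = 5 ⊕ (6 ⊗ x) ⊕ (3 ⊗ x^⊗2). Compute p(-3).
p(-3) = -3

A tropical monomial a ⊗ x^⊗i evaluates to a + i · x. Evaluating each term at x = -3:
  Term 0 contributes 5 + 0 · -3 = 5
  Term 1 contributes 6 + 1 · -3 = 3
  Term 2 contributes 3 + 2 · -3 = -3
p(-3) = ⊕ of these = min[5, 3, -3] = -3.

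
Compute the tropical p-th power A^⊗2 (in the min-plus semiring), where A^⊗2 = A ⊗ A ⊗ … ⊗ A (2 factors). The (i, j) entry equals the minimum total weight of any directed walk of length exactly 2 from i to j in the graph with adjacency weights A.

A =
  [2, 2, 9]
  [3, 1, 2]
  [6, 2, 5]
A^⊗2 =
  [4, 3, 4]
  [4, 2, 3]
  [5, 3, 4]

Each entry (A^⊗2)_ij equals the minimum over all length-2 walks i = v_0 → v_1 → … → v_2 = j of Σ_t A[v_t][v_{t+1}]. For example, for (i, j) = (0, 2) we minimise over 3 possible intermediate vertex sequences; the minimum is 4, attained along the walk 0 → 1 → 2.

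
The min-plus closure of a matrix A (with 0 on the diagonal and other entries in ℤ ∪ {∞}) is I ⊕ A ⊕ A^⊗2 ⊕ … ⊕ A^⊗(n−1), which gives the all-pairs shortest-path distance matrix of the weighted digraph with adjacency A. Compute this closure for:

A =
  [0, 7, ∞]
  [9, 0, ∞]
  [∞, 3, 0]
Closure =
  [0, 7, ∞]
  [9, 0, ∞]
  [12, 3, 0]

This is the Floyd-Warshall all-pairs shortest-path computation. For each intermediate vertex k = 0, 1, …, 2, update dist[i][j] ← min(dist[i][j], dist[i][k] + dist[k][j]). The final matrix gives, for each (i, j), the minimum total weight of any directed path from i to j (possibly empty when i = j).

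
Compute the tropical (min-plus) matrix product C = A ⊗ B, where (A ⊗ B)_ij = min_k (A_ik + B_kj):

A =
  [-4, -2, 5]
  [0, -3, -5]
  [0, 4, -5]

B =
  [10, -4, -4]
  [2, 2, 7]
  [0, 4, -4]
A ⊗ B =
  [0, -8, -8]
  [-5, -4, -9]
  [-5, -4, -9]

Apply the min-plus product entry-by-entry:
  C[0][0] = min over k of (A[0][0] + B[0][0] = -4 + 10 = 6, A[0][1] + B[1][0] = -2 + 2 = 0, A[0][2] + B[2][0] = 5 + 0 = 5) = 0 (attained at k = 1)
  C[0][1] = min over k of (A[0][0] + B[0][1] = -4 + -4 = -8, A[0][1] + B[1][1] = -2 + 2 = 0, A[0][2] + B[2][1] = 5 + 4 = 9) = -8 (attained at k = 0)
  C[0][2] = min over k of (A[0][0] + B[0][2] = -4 + -4 = -8, A[0][1] + B[1][2] = -2 + 7 = 5, A[0][2] + B[2][2] = 5 + -4 = 1) = -8 (attained at k = 0)
  C[1][0] = min over k of (A[1][0] + B[0][0] = 0 + 10 = 10, A[1][1] + B[1][0] = -3 + 2 = -1, A[1][2] + B[2][0] = -5 + 0 = -5) = -5 (attained at k = 2)
  C[1][1] = min over k of (A[1][0] + B[0][1] = 0 + -4 = -4, A[1][1] + B[1][1] = -3 + 2 = -1, A[1][2] + B[2][1] = -5 + 4 = -1) = -4 (attained at k = 0)
  C[1][2] = min over k of (A[1][0] + B[0][2] = 0 + -4 = -4, A[1][1] + B[1][2] = -3 + 7 = 4, A[1][2] + B[2][2] = -5 + -4 = -9) = -9 (attained at k = 2)
  C[2][0] = min over k of (A[2][0] + B[0][0] = 0 + 10 = 10, A[2][1] + B[1][0] = 4 + 2 = 6, A[2][2] + B[2][0] = -5 + 0 = -5) = -5 (attained at k = 2)
  C[2][1] = min over k of (A[2][0] + B[0][1] = 0 + -4 = -4, A[2][1] + B[1][1] = 4 + 2 = 6, A[2][2] + B[2][1] = -5 + 4 = -1) = -4 (attained at k = 0)
  C[2][2] = min over k of (A[2][0] + B[0][2] = 0 + -4 = -4, A[2][1] + B[1][2] = 4 + 7 = 11, A[2][2] + B[2][2] = -5 + -4 = -9) = -9 (attained at k = 2)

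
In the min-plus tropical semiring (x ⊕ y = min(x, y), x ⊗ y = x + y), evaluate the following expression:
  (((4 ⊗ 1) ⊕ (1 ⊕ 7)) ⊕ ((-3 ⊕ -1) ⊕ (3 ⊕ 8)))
(((4 ⊗ 1) ⊕ (1 ⊕ 7)) ⊕ ((-3 ⊕ -1) ⊕ (3 ⊕ 8))) = -3

Expand innermost to outermost. Recall ⊕ takes the minimum of its arguments and ⊗ takes their sum. Working out the expression (((4 ⊗ 1) ⊕ (1 ⊕ 7)) ⊕ ((-3 ⊕ -1) ⊕ (3 ⊕ 8))) gives -3.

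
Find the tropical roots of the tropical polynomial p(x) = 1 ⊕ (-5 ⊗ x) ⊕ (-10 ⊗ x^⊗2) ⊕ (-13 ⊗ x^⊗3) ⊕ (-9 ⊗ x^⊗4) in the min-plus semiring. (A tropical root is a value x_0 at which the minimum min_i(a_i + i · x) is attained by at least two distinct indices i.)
Roots: {-4, 3, 5, 6}

Each tropical root is a break point of the lower envelope of the lines y = a_i + i · x (there are 5 lines, with slopes 0, 1, ..., 4). Only the lines that attain the minimum somewhere contribute to roots; other lines are dominated. Here the surviving (envelope) indices are i = 4, i = 3, i = 2, i = 1, i = 0.
Intersections between consecutive envelope lines give the roots: for adjacent envelope indices i < j the intersection is x = (a_i − a_j) / (j − i). Reading off the sorted break points: {-4, 3, 5, 6}.
Verification: at each break x_0, at least two indices attain the minimum of min_i(a_i + i · x_0).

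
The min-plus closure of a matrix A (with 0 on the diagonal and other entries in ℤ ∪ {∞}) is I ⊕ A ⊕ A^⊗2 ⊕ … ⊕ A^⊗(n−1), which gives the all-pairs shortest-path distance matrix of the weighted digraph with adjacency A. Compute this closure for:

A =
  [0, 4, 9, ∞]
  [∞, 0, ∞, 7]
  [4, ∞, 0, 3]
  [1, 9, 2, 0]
Closure =
  [0, 4, 9, 11]
  [8, 0, 9, 7]
  [4, 8, 0, 3]
  [1, 5, 2, 0]

This is the Floyd-Warshall all-pairs shortest-path computation. For each intermediate vertex k = 0, 1, …, 3, update dist[i][j] ← min(dist[i][j], dist[i][k] + dist[k][j]). The final matrix gives, for each (i, j), the minimum total weight of any directed path from i to j (possibly empty when i = j).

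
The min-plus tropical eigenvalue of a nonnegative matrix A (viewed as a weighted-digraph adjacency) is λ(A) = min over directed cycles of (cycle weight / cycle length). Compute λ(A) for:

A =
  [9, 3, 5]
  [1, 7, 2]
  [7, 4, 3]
λ(A) = 2

Enumerate directed cycles and compute their means (weight / length). Sample:
  cycle 0 → 0: weight = 9, length = 1, mean = 9/1 ≈ 9.000
  cycle 1 → 1: weight = 7, length = 1, mean = 7/1 ≈ 7.000
  cycle 2 → 2: weight = 3, length = 1, mean = 3/1 ≈ 3.000
  cycle 0 → 1 → 0: weight = 4, length = 2, mean = 4/2 ≈ 2.000
  cycle 0 → 2 → 0: weight = 12, length = 2, mean = 12/2 ≈ 6.000
  cycle 1 → 0 → 1: weight = 4, length = 2, mean = 4/2 ≈ 2.000
Minimum mean = 2.000, attained e.g. along the cycle 0 → 1 → 0 with weight 4 and length 2. So λ(A) = 4/2 = 2.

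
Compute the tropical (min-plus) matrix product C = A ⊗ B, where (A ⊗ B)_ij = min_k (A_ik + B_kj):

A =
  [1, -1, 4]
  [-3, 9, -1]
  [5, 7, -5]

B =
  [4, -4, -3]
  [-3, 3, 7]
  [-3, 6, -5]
A ⊗ B =
  [-4, -3, -2]
  [-4, -7, -6]
  [-8, 1, -10]

Apply the min-plus product entry-by-entry:
  C[0][0] = min over k of (A[0][0] + B[0][0] = 1 + 4 = 5, A[0][1] + B[1][0] = -1 + -3 = -4, A[0][2] + B[2][0] = 4 + -3 = 1) = -4 (attained at k = 1)
  C[0][1] = min over k of (A[0][0] + B[0][1] = 1 + -4 = -3, A[0][1] + B[1][1] = -1 + 3 = 2, A[0][2] + B[2][1] = 4 + 6 = 10) = -3 (attained at k = 0)
  C[0][2] = min over k of (A[0][0] + B[0][2] = 1 + -3 = -2, A[0][1] + B[1][2] = -1 + 7 = 6, A[0][2] + B[2][2] = 4 + -5 = -1) = -2 (attained at k = 0)
  C[1][0] = min over k of (A[1][0] + B[0][0] = -3 + 4 = 1, A[1][1] + B[1][0] = 9 + -3 = 6, A[1][2] + B[2][0] = -1 + -3 = -4) = -4 (attained at k = 2)
  C[1][1] = min over k of (A[1][0] + B[0][1] = -3 + -4 = -7, A[1][1] + B[1][1] = 9 + 3 = 12, A[1][2] + B[2][1] = -1 + 6 = 5) = -7 (attained at k = 0)
  C[1][2] = min over k of (A[1][0] + B[0][2] = -3 + -3 = -6, A[1][1] + B[1][2] = 9 + 7 = 16, A[1][2] + B[2][2] = -1 + -5 = -6) = -6 (attained at k = 0)
  C[2][0] = min over k of (A[2][0] + B[0][0] = 5 + 4 = 9, A[2][1] + B[1][0] = 7 + -3 = 4, A[2][2] + B[2][0] = -5 + -3 = -8) = -8 (attained at k = 2)
  C[2][1] = min over k of (A[2][0] + B[0][1] = 5 + -4 = 1, A[2][1] + B[1][1] = 7 + 3 = 10, A[2][2] + B[2][1] = -5 + 6 = 1) = 1 (attained at k = 0)
  C[2][2] = min over k of (A[2][0] + B[0][2] = 5 + -3 = 2, A[2][1] + B[1][2] = 7 + 7 = 14, A[2][2] + B[2][2] = -5 + -5 = -10) = -10 (attained at k = 2)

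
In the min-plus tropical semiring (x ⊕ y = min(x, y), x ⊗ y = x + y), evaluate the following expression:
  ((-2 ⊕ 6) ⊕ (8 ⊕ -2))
((-2 ⊕ 6) ⊕ (8 ⊕ -2)) = -2

Expand innermost to outermost. Recall ⊕ takes the minimum of its arguments and ⊗ takes their sum. Working out the expression ((-2 ⊕ 6) ⊕ (8 ⊕ -2)) gives -2.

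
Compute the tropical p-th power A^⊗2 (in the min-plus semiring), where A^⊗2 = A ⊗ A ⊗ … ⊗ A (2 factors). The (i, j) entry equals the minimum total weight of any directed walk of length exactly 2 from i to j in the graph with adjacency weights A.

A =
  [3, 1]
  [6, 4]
A^⊗2 =
  [6, 4]
  [9, 7]

Each entry (A^⊗2)_ij equals the minimum over all length-2 walks i = v_0 → v_1 → … → v_2 = j of Σ_t A[v_t][v_{t+1}]. For example, for (i, j) = (0, 1) we minimise over 2 possible intermediate vertex sequences; the minimum is 4, attained along the walk 0 → 0 → 1.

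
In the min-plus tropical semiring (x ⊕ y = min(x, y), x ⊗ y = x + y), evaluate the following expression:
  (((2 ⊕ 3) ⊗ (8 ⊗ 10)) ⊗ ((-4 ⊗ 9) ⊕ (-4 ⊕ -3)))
(((2 ⊕ 3) ⊗ (8 ⊗ 10)) ⊗ ((-4 ⊗ 9) ⊕ (-4 ⊕ -3))) = 16

Expand innermost to outermost. Recall ⊕ takes the minimum of its arguments and ⊗ takes their sum. Working out the expression (((2 ⊕ 3) ⊗ (8 ⊗ 10)) ⊗ ((-4 ⊗ 9) ⊕ (-4 ⊕ -3))) gives 16.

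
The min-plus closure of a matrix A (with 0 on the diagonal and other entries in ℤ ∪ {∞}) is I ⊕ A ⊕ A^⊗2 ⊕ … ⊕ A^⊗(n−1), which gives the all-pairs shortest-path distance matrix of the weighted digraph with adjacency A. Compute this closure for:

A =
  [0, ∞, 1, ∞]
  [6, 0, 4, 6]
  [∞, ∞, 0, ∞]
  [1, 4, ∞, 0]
Closure =
  [0, ∞, 1, ∞]
  [6, 0, 4, 6]
  [∞, ∞, 0, ∞]
  [1, 4, 2, 0]

This is the Floyd-Warshall all-pairs shortest-path computation. For each intermediate vertex k = 0, 1, …, 3, update dist[i][j] ← min(dist[i][j], dist[i][k] + dist[k][j]). The final matrix gives, for each (i, j), the minimum total weight of any directed path from i to j (possibly empty when i = j).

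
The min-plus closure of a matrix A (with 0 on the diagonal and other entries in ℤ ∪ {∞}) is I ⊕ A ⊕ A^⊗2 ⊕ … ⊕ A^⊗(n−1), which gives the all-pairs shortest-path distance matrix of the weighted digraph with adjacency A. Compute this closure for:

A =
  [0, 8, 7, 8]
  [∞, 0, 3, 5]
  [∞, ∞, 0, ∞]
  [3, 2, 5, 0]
Closure =
  [0, 8, 7, 8]
  [8, 0, 3, 5]
  [∞, ∞, 0, ∞]
  [3, 2, 5, 0]

This is the Floyd-Warshall all-pairs shortest-path computation. For each intermediate vertex k = 0, 1, …, 3, update dist[i][j] ← min(dist[i][j], dist[i][k] + dist[k][j]). The final matrix gives, for each (i, j), the minimum total weight of any directed path from i to j (possibly empty when i = j).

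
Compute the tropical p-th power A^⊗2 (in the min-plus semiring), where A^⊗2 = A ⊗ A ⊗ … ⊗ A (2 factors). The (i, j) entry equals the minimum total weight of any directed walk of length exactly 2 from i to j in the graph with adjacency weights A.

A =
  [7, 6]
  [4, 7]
A^⊗2 =
  [10, 13]
  [11, 10]

Each entry (A^⊗2)_ij equals the minimum over all length-2 walks i = v_0 → v_1 → … → v_2 = j of Σ_t A[v_t][v_{t+1}]. For example, for (i, j) = (0, 1) we minimise over 2 possible intermediate vertex sequences; the minimum is 13, attained along the walk 0 → 0 → 1.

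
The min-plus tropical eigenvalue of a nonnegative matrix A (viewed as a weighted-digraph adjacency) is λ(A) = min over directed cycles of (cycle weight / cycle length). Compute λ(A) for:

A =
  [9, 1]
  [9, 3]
λ(A) = 3

Enumerate directed cycles and compute their means (weight / length). Sample:
  cycle 0 → 0: weight = 9, length = 1, mean = 9/1 ≈ 9.000
  cycle 1 → 1: weight = 3, length = 1, mean = 3/1 ≈ 3.000
  cycle 0 → 1 → 0: weight = 10, length = 2, mean = 10/2 ≈ 5.000
  cycle 1 → 0 → 1: weight = 10, length = 2, mean = 10/2 ≈ 5.000
Minimum mean = 3.000, attained e.g. along the cycle 1 → 1 with weight 3 and length 1. So λ(A) = 3/1 = 3.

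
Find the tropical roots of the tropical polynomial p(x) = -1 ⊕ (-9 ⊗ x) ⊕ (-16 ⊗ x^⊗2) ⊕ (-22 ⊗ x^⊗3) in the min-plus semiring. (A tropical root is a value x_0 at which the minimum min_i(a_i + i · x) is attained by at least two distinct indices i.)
Roots: {6, 7, 8}

Each tropical root is a break point of the lower envelope of the lines y = a_i + i · x (there are 4 lines, with slopes 0, 1, ..., 3). Only the lines that attain the minimum somewhere contribute to roots; other lines are dominated. Here the surviving (envelope) indices are i = 3, i = 2, i = 1, i = 0.
Intersections between consecutive envelope lines give the roots: for adjacent envelope indices i < j the intersection is x = (a_i − a_j) / (j − i). Reading off the sorted break points: {6, 7, 8}.
Verification: at each break x_0, at least two indices attain the minimum of min_i(a_i + i · x_0).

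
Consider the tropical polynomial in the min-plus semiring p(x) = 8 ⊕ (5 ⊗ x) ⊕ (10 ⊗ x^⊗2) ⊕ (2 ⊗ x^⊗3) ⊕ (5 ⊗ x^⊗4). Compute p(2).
p(2) = 7

A tropical monomial a ⊗ x^⊗i evaluates to a + i · x. Evaluating each term at x = 2:
  Term 0 contributes 8 + 0 · 2 = 8
  Term 1 contributes 5 + 1 · 2 = 7
  Term 2 contributes 10 + 2 · 2 = 14
  Term 3 contributes 2 + 3 · 2 = 8
  Term 4 contributes 5 + 4 · 2 = 13
p(2) = ⊕ of these = min[8, 7, 14, 8, 13] = 7.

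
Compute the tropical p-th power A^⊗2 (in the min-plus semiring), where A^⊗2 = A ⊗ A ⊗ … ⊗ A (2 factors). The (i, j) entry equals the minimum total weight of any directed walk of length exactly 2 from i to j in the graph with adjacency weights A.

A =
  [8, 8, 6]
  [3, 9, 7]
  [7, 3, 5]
A^⊗2 =
  [11, 9, 11]
  [11, 10, 9]
  [6, 8, 10]

Each entry (A^⊗2)_ij equals the minimum over all length-2 walks i = v_0 → v_1 → … → v_2 = j of Σ_t A[v_t][v_{t+1}]. For example, for (i, j) = (0, 2) we minimise over 3 possible intermediate vertex sequences; the minimum is 11, attained along the walk 0 → 2 → 2.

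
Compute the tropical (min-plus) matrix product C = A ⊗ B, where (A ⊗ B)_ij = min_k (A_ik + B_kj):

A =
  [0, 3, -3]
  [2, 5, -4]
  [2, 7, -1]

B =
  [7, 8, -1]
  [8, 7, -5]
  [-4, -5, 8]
A ⊗ B =
  [-7, -8, -2]
  [-8, -9, 0]
  [-5, -6, 1]

Apply the min-plus product entry-by-entry:
  C[0][0] = min over k of (A[0][0] + B[0][0] = 0 + 7 = 7, A[0][1] + B[1][0] = 3 + 8 = 11, A[0][2] + B[2][0] = -3 + -4 = -7) = -7 (attained at k = 2)
  C[0][1] = min over k of (A[0][0] + B[0][1] = 0 + 8 = 8, A[0][1] + B[1][1] = 3 + 7 = 10, A[0][2] + B[2][1] = -3 + -5 = -8) = -8 (attained at k = 2)
  C[0][2] = min over k of (A[0][0] + B[0][2] = 0 + -1 = -1, A[0][1] + B[1][2] = 3 + -5 = -2, A[0][2] + B[2][2] = -3 + 8 = 5) = -2 (attained at k = 1)
  C[1][0] = min over k of (A[1][0] + B[0][0] = 2 + 7 = 9, A[1][1] + B[1][0] = 5 + 8 = 13, A[1][2] + B[2][0] = -4 + -4 = -8) = -8 (attained at k = 2)
  C[1][1] = min over k of (A[1][0] + B[0][1] = 2 + 8 = 10, A[1][1] + B[1][1] = 5 + 7 = 12, A[1][2] + B[2][1] = -4 + -5 = -9) = -9 (attained at k = 2)
  C[1][2] = min over k of (A[1][0] + B[0][2] = 2 + -1 = 1, A[1][1] + B[1][2] = 5 + -5 = 0, A[1][2] + B[2][2] = -4 + 8 = 4) = 0 (attained at k = 1)
  C[2][0] = min over k of (A[2][0] + B[0][0] = 2 + 7 = 9, A[2][1] + B[1][0] = 7 + 8 = 15, A[2][2] + B[2][0] = -1 + -4 = -5) = -5 (attained at k = 2)
  C[2][1] = min over k of (A[2][0] + B[0][1] = 2 + 8 = 10, A[2][1] + B[1][1] = 7 + 7 = 14, A[2][2] + B[2][1] = -1 + -5 = -6) = -6 (attained at k = 2)
  C[2][2] = min over k of (A[2][0] + B[0][2] = 2 + -1 = 1, A[2][1] + B[1][2] = 7 + -5 = 2, A[2][2] + B[2][2] = -1 + 8 = 7) = 1 (attained at k = 0)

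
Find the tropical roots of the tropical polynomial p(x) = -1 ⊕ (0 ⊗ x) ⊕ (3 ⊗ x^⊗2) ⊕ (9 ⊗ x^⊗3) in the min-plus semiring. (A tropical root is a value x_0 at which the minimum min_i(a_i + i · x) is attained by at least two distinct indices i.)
Roots: {-6, -3, -1}

Each tropical root is a break point of the lower envelope of the lines y = a_i + i · x (there are 4 lines, with slopes 0, 1, ..., 3). Only the lines that attain the minimum somewhere contribute to roots; other lines are dominated. Here the surviving (envelope) indices are i = 3, i = 2, i = 1, i = 0.
Intersections between consecutive envelope lines give the roots: for adjacent envelope indices i < j the intersection is x = (a_i − a_j) / (j − i). Reading off the sorted break points: {-6, -3, -1}.
Verification: at each break x_0, at least two indices attain the minimum of min_i(a_i + i · x_0).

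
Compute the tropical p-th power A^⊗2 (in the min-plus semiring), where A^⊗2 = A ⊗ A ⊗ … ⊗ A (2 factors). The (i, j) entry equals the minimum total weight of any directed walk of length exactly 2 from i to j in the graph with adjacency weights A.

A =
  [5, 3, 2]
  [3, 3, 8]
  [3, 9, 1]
A^⊗2 =
  [5, 6, 3]
  [6, 6, 5]
  [4, 6, 2]

Each entry (A^⊗2)_ij equals the minimum over all length-2 walks i = v_0 → v_1 → … → v_2 = j of Σ_t A[v_t][v_{t+1}]. For example, for (i, j) = (0, 2) we minimise over 3 possible intermediate vertex sequences; the minimum is 3, attained along the walk 0 → 2 → 2.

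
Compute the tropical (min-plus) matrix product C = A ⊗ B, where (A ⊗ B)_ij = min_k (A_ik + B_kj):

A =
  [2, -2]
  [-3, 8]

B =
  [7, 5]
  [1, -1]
A ⊗ B =
  [-1, -3]
  [4, 2]

Apply the min-plus product entry-by-entry:
  C[0][0] = min over k of (A[0][0] + B[0][0] = 2 + 7 = 9, A[0][1] + B[1][0] = -2 + 1 = -1) = -1 (attained at k = 1)
  C[0][1] = min over k of (A[0][0] + B[0][1] = 2 + 5 = 7, A[0][1] + B[1][1] = -2 + -1 = -3) = -3 (attained at k = 1)
  C[1][0] = min over k of (A[1][0] + B[0][0] = -3 + 7 = 4, A[1][1] + B[1][0] = 8 + 1 = 9) = 4 (attained at k = 0)
  C[1][1] = min over k of (A[1][0] + B[0][1] = -3 + 5 = 2, A[1][1] + B[1][1] = 8 + -1 = 7) = 2 (attained at k = 0)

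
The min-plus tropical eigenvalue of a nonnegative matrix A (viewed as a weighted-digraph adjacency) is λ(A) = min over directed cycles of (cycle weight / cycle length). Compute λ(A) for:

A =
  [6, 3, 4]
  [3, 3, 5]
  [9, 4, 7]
λ(A) = 3

Enumerate directed cycles and compute their means (weight / length). Sample:
  cycle 0 → 0: weight = 6, length = 1, mean = 6/1 ≈ 6.000
  cycle 1 → 1: weight = 3, length = 1, mean = 3/1 ≈ 3.000
  cycle 2 → 2: weight = 7, length = 1, mean = 7/1 ≈ 7.000
  cycle 0 → 1 → 0: weight = 6, length = 2, mean = 6/2 ≈ 3.000
  cycle 0 → 2 → 0: weight = 13, length = 2, mean = 13/2 ≈ 6.500
  cycle 1 → 0 → 1: weight = 6, length = 2, mean = 6/2 ≈ 3.000
Minimum mean = 3.000, attained e.g. along the cycle 1 → 1 with weight 3 and length 1. So λ(A) = 3/1 = 3.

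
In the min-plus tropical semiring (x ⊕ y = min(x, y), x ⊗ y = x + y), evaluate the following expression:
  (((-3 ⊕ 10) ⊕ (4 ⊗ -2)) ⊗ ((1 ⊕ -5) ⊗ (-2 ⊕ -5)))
(((-3 ⊕ 10) ⊕ (4 ⊗ -2)) ⊗ ((1 ⊕ -5) ⊗ (-2 ⊕ -5))) = -13

Expand innermost to outermost. Recall ⊕ takes the minimum of its arguments and ⊗ takes their sum. Working out the expression (((-3 ⊕ 10) ⊕ (4 ⊗ -2)) ⊗ ((1 ⊕ -5) ⊗ (-2 ⊕ -5))) gives -13.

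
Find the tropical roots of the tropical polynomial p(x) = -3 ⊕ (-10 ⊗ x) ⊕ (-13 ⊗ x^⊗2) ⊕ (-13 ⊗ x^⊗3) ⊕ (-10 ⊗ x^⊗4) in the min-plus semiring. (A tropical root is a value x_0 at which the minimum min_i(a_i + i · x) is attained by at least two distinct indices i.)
Roots: {-3, 0, 3, 7}

Each tropical root is a break point of the lower envelope of the lines y = a_i + i · x (there are 5 lines, with slopes 0, 1, ..., 4). Only the lines that attain the minimum somewhere contribute to roots; other lines are dominated. Here the surviving (envelope) indices are i = 4, i = 3, i = 2, i = 1, i = 0.
Intersections between consecutive envelope lines give the roots: for adjacent envelope indices i < j the intersection is x = (a_i − a_j) / (j − i). Reading off the sorted break points: {-3, 0, 3, 7}.
Verification: at each break x_0, at least two indices attain the minimum of min_i(a_i + i · x_0).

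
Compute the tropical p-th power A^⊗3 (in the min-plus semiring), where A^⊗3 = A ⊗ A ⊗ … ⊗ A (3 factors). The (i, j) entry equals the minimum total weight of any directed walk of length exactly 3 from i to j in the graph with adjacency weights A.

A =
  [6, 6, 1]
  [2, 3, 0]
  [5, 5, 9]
A^⊗3 =
  [8, 9, 6]
  [7, 8, 5]
  [10, 10, 8]

Each entry (A^⊗3)_ij equals the minimum over all length-3 walks i = v_0 → v_1 → … → v_3 = j of Σ_t A[v_t][v_{t+1}]. For example, for (i, j) = (0, 2) we minimise over 9 possible intermediate vertex sequences; the minimum is 6, attained along the walk 0 → 2 → 1 → 2.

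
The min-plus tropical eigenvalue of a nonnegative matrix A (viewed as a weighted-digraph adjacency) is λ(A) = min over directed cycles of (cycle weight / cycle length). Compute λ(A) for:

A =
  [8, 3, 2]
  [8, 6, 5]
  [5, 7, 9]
λ(A) = 7/2

Enumerate directed cycles and compute their means (weight / length). Sample:
  cycle 0 → 0: weight = 8, length = 1, mean = 8/1 ≈ 8.000
  cycle 1 → 1: weight = 6, length = 1, mean = 6/1 ≈ 6.000
  cycle 2 → 2: weight = 9, length = 1, mean = 9/1 ≈ 9.000
  cycle 0 → 1 → 0: weight = 11, length = 2, mean = 11/2 ≈ 5.500
  cycle 0 → 2 → 0: weight = 7, length = 2, mean = 7/2 ≈ 3.500
  cycle 1 → 0 → 1: weight = 11, length = 2, mean = 11/2 ≈ 5.500
Minimum mean = 3.500, attained e.g. along the cycle 0 → 2 → 0 with weight 7 and length 2. So λ(A) = 7/2 = 7/2.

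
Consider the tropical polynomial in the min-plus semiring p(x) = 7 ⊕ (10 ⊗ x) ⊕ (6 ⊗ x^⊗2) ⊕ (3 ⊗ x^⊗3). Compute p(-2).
p(-2) = -3

A tropical monomial a ⊗ x^⊗i evaluates to a + i · x. Evaluating each term at x = -2:
  Term 0 contributes 7 + 0 · -2 = 7
  Term 1 contributes 10 + 1 · -2 = 8
  Term 2 contributes 6 + 2 · -2 = 2
  Term 3 contributes 3 + 3 · -2 = -3
p(-2) = ⊕ of these = min[7, 8, 2, -3] = -3.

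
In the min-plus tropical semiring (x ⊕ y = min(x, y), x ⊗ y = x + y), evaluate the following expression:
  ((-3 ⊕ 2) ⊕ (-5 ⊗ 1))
((-3 ⊕ 2) ⊕ (-5 ⊗ 1)) = -4

Expand innermost to outermost. Recall ⊕ takes the minimum of its arguments and ⊗ takes their sum. Working out the expression ((-3 ⊕ 2) ⊕ (-5 ⊗ 1)) gives -4.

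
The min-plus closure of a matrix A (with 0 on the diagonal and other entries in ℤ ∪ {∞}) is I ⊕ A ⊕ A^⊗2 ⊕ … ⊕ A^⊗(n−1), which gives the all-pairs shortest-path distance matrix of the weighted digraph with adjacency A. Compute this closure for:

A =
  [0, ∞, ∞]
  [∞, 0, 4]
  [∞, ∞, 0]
Closure =
  [0, ∞, ∞]
  [∞, 0, 4]
  [∞, ∞, 0]

This is the Floyd-Warshall all-pairs shortest-path computation. For each intermediate vertex k = 0, 1, …, 2, update dist[i][j] ← min(dist[i][j], dist[i][k] + dist[k][j]). The final matrix gives, for each (i, j), the minimum total weight of any directed path from i to j (possibly empty when i = j).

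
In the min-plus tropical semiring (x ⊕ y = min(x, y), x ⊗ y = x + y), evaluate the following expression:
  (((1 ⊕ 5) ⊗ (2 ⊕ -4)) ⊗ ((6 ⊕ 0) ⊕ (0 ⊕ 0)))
(((1 ⊕ 5) ⊗ (2 ⊕ -4)) ⊗ ((6 ⊕ 0) ⊕ (0 ⊕ 0))) = -3

Expand innermost to outermost. Recall ⊕ takes the minimum of its arguments and ⊗ takes their sum. Working out the expression (((1 ⊕ 5) ⊗ (2 ⊕ -4)) ⊗ ((6 ⊕ 0) ⊕ (0 ⊕ 0))) gives -3.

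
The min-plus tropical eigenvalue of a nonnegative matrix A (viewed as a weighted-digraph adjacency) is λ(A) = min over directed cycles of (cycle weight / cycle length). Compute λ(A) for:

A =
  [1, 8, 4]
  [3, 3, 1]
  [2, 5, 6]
λ(A) = 1

Enumerate directed cycles and compute their means (weight / length). Sample:
  cycle 0 → 0: weight = 1, length = 1, mean = 1/1 ≈ 1.000
  cycle 1 → 1: weight = 3, length = 1, mean = 3/1 ≈ 3.000
  cycle 2 → 2: weight = 6, length = 1, mean = 6/1 ≈ 6.000
  cycle 0 → 1 → 0: weight = 11, length = 2, mean = 11/2 ≈ 5.500
  cycle 0 → 2 → 0: weight = 6, length = 2, mean = 6/2 ≈ 3.000
  cycle 1 → 0 → 1: weight = 11, length = 2, mean = 11/2 ≈ 5.500
Minimum mean = 1.000, attained e.g. along the cycle 0 → 0 with weight 1 and length 1. So λ(A) = 1/1 = 1.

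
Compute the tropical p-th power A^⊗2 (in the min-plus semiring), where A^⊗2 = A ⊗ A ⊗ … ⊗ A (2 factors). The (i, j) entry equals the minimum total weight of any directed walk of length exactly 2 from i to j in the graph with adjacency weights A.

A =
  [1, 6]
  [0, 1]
A^⊗2 =
  [2, 7]
  [1, 2]

Each entry (A^⊗2)_ij equals the minimum over all length-2 walks i = v_0 → v_1 → … → v_2 = j of Σ_t A[v_t][v_{t+1}]. For example, for (i, j) = (0, 1) we minimise over 2 possible intermediate vertex sequences; the minimum is 7, attained along the walk 0 → 0 → 1.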